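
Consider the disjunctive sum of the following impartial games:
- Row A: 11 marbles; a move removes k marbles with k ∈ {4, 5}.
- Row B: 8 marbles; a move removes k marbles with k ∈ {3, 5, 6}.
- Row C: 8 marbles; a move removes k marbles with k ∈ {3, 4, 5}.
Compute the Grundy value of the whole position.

For row A, compute g(0), g(1), … with moves {4, 5}:
k:     0  1  2  3  4  5  6  7  8  9 10 11
g(k):  0  0  0  0  1  1  1  1  2  0  0  0
So g(11) = 0.
Grundy values for row B (subtraction set {3, 5, 6}):
g(0) = mex{} = 0
g(1) = mex{} = 0
g(2) = mex{} = 0
g(3) = mex{0} = 1
g(4) = mex{0} = 1
g(5) = mex{0} = 1
g(6) = mex{0,1} = 2
g(7) = mex{0,1} = 2
g(8) = mex{0,1} = 2
So g(8) = 2.
For row C, compute g(0), g(1), … with moves {3, 4, 5}:
k:     0  1  2  3  4  5  6  7  8
g(k):  0  0  0  1  1  1  2  2  0
So g(8) = 0.
The value of a disjunctive sum is the nim-sum of the parts.
Combined value = 0 ⊕ 2 ⊕ 0 = 2.

2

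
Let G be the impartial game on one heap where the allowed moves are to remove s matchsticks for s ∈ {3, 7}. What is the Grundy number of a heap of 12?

Build the Grundy sequence with g(k) = mex{g(k−s) : s ∈ {3, 7}, s ≤ k}:
k:     0  1  2  3  4  5  6  7  8  9 10 11 12
g(k):  0  0  0  1  1  1  0  2  2  1  0  0  0
So g(12) = 0.

0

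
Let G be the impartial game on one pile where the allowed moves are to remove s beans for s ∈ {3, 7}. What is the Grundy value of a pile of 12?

0

Build the Grundy sequence with g(k) = mex{g(k−s) : s ∈ {3, 7}, s ≤ k}:
g(0) = mex{} = 0
g(1) = mex{} = 0
g(2) = mex{} = 0
g(3) = mex{0} = 1
g(4) = mex{0} = 1
g(5) = mex{0} = 1
g(6) = mex{1} = 0
g(7) = mex{0,1} = 2
g(8) = mex{0,1} = 2
g(9) = mex{0} = 1
g(10) = mex{1,2} = 0
g(11) = mex{1,2} = 0
g(12) = mex{1} = 0
So g(12) = 0.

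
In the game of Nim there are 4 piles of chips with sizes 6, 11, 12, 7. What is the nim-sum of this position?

6

Nim-sum: 6 ⊕ 11 ⊕ 12 ⊕ 7 = 6.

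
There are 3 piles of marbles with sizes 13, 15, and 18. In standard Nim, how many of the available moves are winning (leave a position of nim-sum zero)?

1

Nim-sum: 13 ⊕ 15 ⊕ 18 = 16.
The overall nim-sum is X = 16. A pile of size p has a winning move iff p XOR X < p (reduce it to p XOR X).
  13: 13 XOR 16 = 29 ≥ 13 — no move.
  15: 15 XOR 16 = 31 ≥ 15 — no move.
  18: 18 XOR 16 = 2 < 18 — winning move (to 2).
That gives 1 winning move.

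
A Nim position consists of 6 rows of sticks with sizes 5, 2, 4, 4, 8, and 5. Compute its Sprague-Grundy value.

10

Write each in binary and XOR column by column:
  0101  (5)
  0010  (2)
  0100  (4)
  0100  (4)
  1000  (8)
  0101  (5)
  ----
  1010  (10)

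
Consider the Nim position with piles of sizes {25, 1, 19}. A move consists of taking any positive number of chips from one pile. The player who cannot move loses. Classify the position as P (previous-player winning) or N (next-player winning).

Compute the nim-sum pairwise:
25 ⊕ 1 = 24
24 ⊕ 19 = 11
The nim-sum is 11 ≠ 0, so this is an N-position: the player to move can win.

N-position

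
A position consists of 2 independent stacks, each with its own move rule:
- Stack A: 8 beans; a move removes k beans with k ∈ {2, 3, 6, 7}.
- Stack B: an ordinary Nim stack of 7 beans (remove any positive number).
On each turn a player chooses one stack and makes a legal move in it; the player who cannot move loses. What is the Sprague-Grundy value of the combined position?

For stack A, compute g(0), g(1), … with moves {2, 3, 6, 7}:
k:     0  1  2  3  4  5  6  7  8
g(k):  0  0  1  1  2  0  3  1  2
So g(8) = 2.
Stack B is a plain Nim stack of size 7, so its Grundy value is 7.
By the Sprague-Grundy theorem, the Grundy value of a sum of independent games is the XOR of the component values.
Combined value = 2 ⊕ 7 = 5.

5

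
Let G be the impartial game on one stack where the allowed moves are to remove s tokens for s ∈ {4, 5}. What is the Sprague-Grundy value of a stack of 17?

2

Compute g(0), g(1), … for moves {4, 5}:
k:     0  1  2  3  4  5  6  7  8  9 10 11 12 13 14 15 16 17
g(k):  0  0  0  0  1  1  1  1  2  0  0  0  0  1  1  1  1  2
So g(17) = 2.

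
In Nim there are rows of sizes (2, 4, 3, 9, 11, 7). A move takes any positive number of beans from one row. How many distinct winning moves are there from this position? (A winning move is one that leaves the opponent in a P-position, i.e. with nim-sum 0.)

0

Compute the nim-sum pairwise:
2 XOR 4 = 6
6 XOR 3 = 5
5 XOR 9 = 12
12 XOR 11 = 7
7 XOR 7 = 0
The nim-sum is already 0, so every move leaves a nonzero nim-sum — there are no winning moves.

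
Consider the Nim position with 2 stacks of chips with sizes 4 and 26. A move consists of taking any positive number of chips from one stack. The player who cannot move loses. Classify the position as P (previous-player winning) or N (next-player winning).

N-position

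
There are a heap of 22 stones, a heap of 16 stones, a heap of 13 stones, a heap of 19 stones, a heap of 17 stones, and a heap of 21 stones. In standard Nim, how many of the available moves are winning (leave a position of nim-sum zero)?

Nim-sum: 22 ⊕ 16 ⊕ 13 ⊕ 19 ⊕ 17 ⊕ 21 = 28.
The overall nim-sum is X = 28. A heap of size p has a winning move iff p XOR X < p (reduce it to p XOR X).
  22: 22 XOR 28 = 10 < 22 — winning move (to 10).
  16: 16 XOR 28 = 12 < 16 — winning move (to 12).
  13: 13 XOR 28 = 17 ≥ 13 — no move.
  19: 19 XOR 28 = 15 < 19 — winning move (to 15).
  17: 17 XOR 28 = 13 < 17 — winning move (to 13).
  21: 21 XOR 28 = 9 < 21 — winning move (to 9).
That gives 5 winning moves.

5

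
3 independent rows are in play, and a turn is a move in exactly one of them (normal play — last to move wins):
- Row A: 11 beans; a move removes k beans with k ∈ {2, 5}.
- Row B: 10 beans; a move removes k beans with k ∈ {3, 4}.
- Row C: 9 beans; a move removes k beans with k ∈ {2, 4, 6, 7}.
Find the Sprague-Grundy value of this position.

1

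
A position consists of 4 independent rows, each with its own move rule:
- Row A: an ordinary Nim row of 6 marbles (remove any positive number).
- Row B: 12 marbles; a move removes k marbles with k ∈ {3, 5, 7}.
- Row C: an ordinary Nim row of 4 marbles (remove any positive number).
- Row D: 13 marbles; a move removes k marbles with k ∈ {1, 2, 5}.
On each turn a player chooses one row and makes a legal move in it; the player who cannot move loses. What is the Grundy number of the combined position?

Row A is a plain Nim row of size 6, so its Grundy value is 6.
Grundy values for row B (subtraction set {3, 5, 7}):
g(0) = mex{} = 0
g(1) = mex{} = 0
g(2) = mex{} = 0
g(3) = mex{0} = 1
g(4) = mex{0} = 1
g(5) = mex{0} = 1
g(6) = mex{0,1} = 2
g(7) = mex{0,1} = 2
g(8) = mex{0,1} = 2
g(9) = mex{0,1,2} = 3
g(10) = mex{1,2} = 0
g(11) = mex{1,2} = 0
g(12) = mex{1,2,3} = 0
So g(12) = 0.
Row C is a plain Nim row of size 4, so its Grundy value is 4.
For row D, compute g(0), g(1), … with moves {1, 2, 5}:
g(0) = mex{} = 0
g(1) = mex{0} = 1
g(2) = mex{0,1} = 2
g(3) = mex{1,2} = 0
g(4) = mex{0,2} = 1
g(5) = mex{0,1} = 2
g(6) = mex{1,2} = 0
g(7) = mex{0,2} = 1
g(8) = mex{0,1} = 2
g(9) = mex{1,2} = 0
g(10) = mex{0,2} = 1
g(11) = mex{0,1} = 2
g(12) = mex{1,2} = 0
g(13) = mex{0,2} = 1
So g(13) = 1.
By the Sprague-Grundy theorem, the Grundy value of a sum of independent games is the XOR of the component values.
Combined value = 6 ⊕ 0 ⊕ 4 ⊕ 1 = 3.

3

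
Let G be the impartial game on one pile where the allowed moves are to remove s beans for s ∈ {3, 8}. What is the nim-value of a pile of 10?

1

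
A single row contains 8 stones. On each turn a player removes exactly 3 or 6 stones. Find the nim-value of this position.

2

Build the Grundy sequence with g(k) = mex{g(k−s) : s ∈ {3, 6}, s ≤ k}:
k:     0  1  2  3  4  5  6  7  8
g(k):  0  0  0  1  1  1  2  2  2
So g(8) = 2.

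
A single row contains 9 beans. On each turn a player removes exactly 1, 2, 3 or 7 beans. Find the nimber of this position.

1

Grundy values for subtraction set {1, 2, 3, 7}:
k:     0  1  2  3  4  5  6  7  8  9
g(k):  0  1  2  3  0  1  2  3  0  1
So g(9) = 1.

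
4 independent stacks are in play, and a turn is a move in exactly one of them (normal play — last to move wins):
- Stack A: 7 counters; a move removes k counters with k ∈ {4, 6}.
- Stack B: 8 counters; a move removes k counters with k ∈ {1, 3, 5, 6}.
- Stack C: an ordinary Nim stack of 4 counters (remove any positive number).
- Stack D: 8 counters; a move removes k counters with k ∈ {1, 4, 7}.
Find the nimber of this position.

7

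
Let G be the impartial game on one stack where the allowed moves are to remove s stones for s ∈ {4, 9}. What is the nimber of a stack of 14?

0

Compute g(0), g(1), … for moves {4, 9}:
g(0) = mex{} = 0
g(1) = mex{} = 0
g(2) = mex{} = 0
g(3) = mex{} = 0
g(4) = mex{0} = 1
g(5) = mex{0} = 1
g(6) = mex{0} = 1
g(7) = mex{0} = 1
g(8) = mex{1} = 0
g(9) = mex{0,1} = 2
g(10) = mex{0,1} = 2
g(11) = mex{0,1} = 2
g(12) = mex{0} = 1
g(13) = mex{1,2} = 0
g(14) = mex{1,2} = 0
So g(14) = 0.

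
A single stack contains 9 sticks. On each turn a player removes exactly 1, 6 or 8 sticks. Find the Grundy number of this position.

0

Build the Grundy sequence with g(k) = mex{g(k−s) : s ∈ {1, 6, 8}, s ≤ k}:
g(0) = mex{} = 0
g(1) = mex{0} = 1
g(2) = mex{1} = 0
g(3) = mex{0} = 1
g(4) = mex{1} = 0
g(5) = mex{0} = 1
g(6) = mex{0,1} = 2
g(7) = mex{1,2} = 0
g(8) = mex{0} = 1
g(9) = mex{1} = 0
So g(9) = 0.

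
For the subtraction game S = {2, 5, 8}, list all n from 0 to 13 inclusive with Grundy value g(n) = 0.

Compute g(0), g(1), … for moves {2, 5, 8}:
k:     0  1  2  3  4  5  6  7  8  9 10 11 12 13
g(k):  0  0  1  1  0  2  1  0  2  1  0  0  1  1
The P-positions (g = 0) in 0..13 are 0, 1, 4, 7, 10, 11.

0, 1, 4, 7, 10, 11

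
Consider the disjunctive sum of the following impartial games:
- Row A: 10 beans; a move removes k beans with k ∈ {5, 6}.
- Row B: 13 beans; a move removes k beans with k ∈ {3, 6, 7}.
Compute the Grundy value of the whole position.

For row A, compute g(0), g(1), … with moves {5, 6}:
k:     0  1  2  3  4  5  6  7  8  9 10
g(k):  0  0  0  0  0  1  1  1  1  1  2
So g(10) = 2.
For row B, compute g(0), g(1), … with moves {3, 6, 7}:
k:     0  1  2  3  4  5  6  7  8  9 10 11 12 13
g(k):  0  0  0  1  1  1  2  2  2  3  0  0  0  1
So g(13) = 1.
By the Sprague-Grundy theorem, the Grundy value of a sum of independent games is the XOR of the component values.
Combined value = 2 ⊕ 1 = 3.

3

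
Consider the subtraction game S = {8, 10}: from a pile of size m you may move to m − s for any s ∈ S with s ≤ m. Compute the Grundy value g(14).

Build the Grundy sequence with g(k) = mex{g(k−s) : s ∈ {8, 10}, s ≤ k}:
k:     0  1  2  3  4  5  6  7  8  9 10 11 12 13 14
g(k):  0  0  0  0  0  0  0  0  1  1  1  1  1  1  1
So g(14) = 1.

1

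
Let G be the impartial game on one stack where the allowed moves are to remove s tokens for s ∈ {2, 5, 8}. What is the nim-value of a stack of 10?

Build the Grundy sequence with g(k) = mex{g(k−s) : s ∈ {2, 5, 8}, s ≤ k}:
g(0) = mex{} = 0
g(1) = mex{} = 0
g(2) = mex{0} = 1
g(3) = mex{0} = 1
g(4) = mex{1} = 0
g(5) = mex{0,1} = 2
g(6) = mex{0} = 1
g(7) = mex{1,2} = 0
g(8) = mex{0,1} = 2
g(9) = mex{0} = 1
g(10) = mex{1,2} = 0
So g(10) = 0.

0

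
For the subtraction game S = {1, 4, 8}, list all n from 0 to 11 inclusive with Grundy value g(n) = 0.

0, 2, 5, 7

Compute g(0), g(1), … for moves {1, 4, 8}:
k:     0  1  2  3  4  5  6  7  8  9 10 11
g(k):  0  1  0  1  2  0  1  0  1  2  3  2
The P-positions (g = 0) in 0..11 are 0, 2, 5, 7.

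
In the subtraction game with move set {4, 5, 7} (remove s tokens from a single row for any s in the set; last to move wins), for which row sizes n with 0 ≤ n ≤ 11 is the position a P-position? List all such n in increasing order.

Grundy values for subtraction set {4, 5, 7}:
k:     0  1  2  3  4  5  6  7  8  9 10 11
g(k):  0  0  0  0  1  1  1  1  2  2  2  0
The P-positions (g = 0) in 0..11 are 0, 1, 2, 3, 11.

0, 1, 2, 3, 11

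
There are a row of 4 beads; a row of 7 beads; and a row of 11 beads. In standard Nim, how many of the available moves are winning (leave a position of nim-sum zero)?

Nim-sum: 4 ⊕ 7 ⊕ 11 = 8.
The overall nim-sum is X = 8. A row of size p has a winning move iff p XOR X < p (reduce it to p XOR X).
  4: 4 XOR 8 = 12 ≥ 4 — no move.
  7: 7 XOR 8 = 15 ≥ 7 — no move.
  11: 11 XOR 8 = 3 < 11 — winning move (to 3).
That gives 1 winning move.

1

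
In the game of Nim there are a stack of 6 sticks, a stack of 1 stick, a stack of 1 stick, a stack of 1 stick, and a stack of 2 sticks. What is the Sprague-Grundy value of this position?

In binary:
  110  (6)
  001  (1)
  001  (1)
  001  (1)
  010  (2)
  ---
  101  (5)

5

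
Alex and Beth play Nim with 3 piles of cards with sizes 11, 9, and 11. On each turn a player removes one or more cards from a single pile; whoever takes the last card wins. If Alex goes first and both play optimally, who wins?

Alex wins

In binary:
  1011  (11)
  1001  (9)
  1011  (11)
  ----
  1001  (9)
The nim-sum is 9 ≠ 0, so this is an N-position: the player to move can win; Alex has a winning move.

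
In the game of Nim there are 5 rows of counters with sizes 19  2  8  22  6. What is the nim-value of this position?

Nim-sum: 19 ⊕ 2 ⊕ 8 ⊕ 22 ⊕ 6 = 9.

9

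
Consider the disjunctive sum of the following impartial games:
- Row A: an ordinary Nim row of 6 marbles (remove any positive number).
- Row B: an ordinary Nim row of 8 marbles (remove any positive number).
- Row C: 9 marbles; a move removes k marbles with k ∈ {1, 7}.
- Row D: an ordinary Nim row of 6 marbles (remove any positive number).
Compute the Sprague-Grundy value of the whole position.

9

Row A is a plain Nim row of size 6, so its Grundy value is 6.
Row B is a plain Nim row of size 8, so its Grundy value is 8.
Grundy values for row C (subtraction set {1, 7}):
k:     0  1  2  3  4  5  6  7  8  9
g(k):  0  1  0  1  0  1  0  1  0  1
So g(9) = 1.
Row D is a plain Nim row of size 6, so its Grundy value is 6.
By the Sprague-Grundy theorem, the Grundy value of a sum of independent games is the XOR of the component values.
Combined value = 6 ⊕ 8 ⊕ 1 ⊕ 6 = 9.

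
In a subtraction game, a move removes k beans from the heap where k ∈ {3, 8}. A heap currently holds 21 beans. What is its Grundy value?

Grundy values for subtraction set {3, 8}:
k:     0  1  2  3  4  5  6  7  8  9 10 11 12 13 14 15 16 17 18 19 20 21
g(k):  0  0  0  1  1  1  0  0  2  1  1  0  0  0  1  1  1  0  0  2  1  1
So g(21) = 1.

1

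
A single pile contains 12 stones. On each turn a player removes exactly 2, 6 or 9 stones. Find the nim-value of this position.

0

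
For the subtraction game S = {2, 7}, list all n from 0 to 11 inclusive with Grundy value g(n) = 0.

0, 1, 4, 5, 9, 10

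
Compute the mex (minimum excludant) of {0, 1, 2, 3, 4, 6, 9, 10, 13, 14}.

The values 0, 1, 2, 3, 4 are all present; 5 is the first non-negative integer missing from the set.

5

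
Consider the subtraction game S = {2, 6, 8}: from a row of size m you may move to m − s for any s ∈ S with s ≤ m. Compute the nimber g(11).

Grundy values for subtraction set {2, 6, 8}:
g(0) = mex{} = 0
g(1) = mex{} = 0
g(2) = mex{0} = 1
g(3) = mex{0} = 1
g(4) = mex{1} = 0
g(5) = mex{1} = 0
g(6) = mex{0} = 1
g(7) = mex{0} = 1
g(8) = mex{0,1} = 2
g(9) = mex{0,1} = 2
g(10) = mex{0,1,2} = 3
g(11) = mex{0,1,2} = 3
So g(11) = 3.

3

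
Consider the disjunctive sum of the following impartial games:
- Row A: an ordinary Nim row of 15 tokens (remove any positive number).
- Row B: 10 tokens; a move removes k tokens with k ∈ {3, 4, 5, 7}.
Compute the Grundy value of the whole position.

Row A is a plain Nim row of size 15, so its Grundy value is 15.
Grundy values for row B (subtraction set {3, 4, 5, 7}):
g(0) = mex{} = 0
g(1) = mex{} = 0
g(2) = mex{} = 0
g(3) = mex{0} = 1
g(4) = mex{0} = 1
g(5) = mex{0} = 1
g(6) = mex{0,1} = 2
g(7) = mex{0,1} = 2
g(8) = mex{0,1} = 2
g(9) = mex{0,1,2} = 3
g(10) = mex{1,2} = 0
So g(10) = 0.
The value of a disjunctive sum is the nim-sum of the parts.
Combined value = 15 XOR 0 = 15.

15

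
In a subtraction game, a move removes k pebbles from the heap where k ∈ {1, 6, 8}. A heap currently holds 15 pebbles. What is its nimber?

Build the Grundy sequence with g(k) = mex{g(k−s) : s ∈ {1, 6, 8}, s ≤ k}:
k:     0  1  2  3  4  5  6  7  8  9 10 11 12 13 14 15
g(k):  0  1  0  1  0  1  2  0  1  0  1  0  1  2  0  1
So g(15) = 1.

1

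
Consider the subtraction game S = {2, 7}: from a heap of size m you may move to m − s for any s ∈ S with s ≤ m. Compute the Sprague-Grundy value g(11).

1

Grundy values for subtraction set {2, 7}:
g(0) = mex{} = 0
g(1) = mex{} = 0
g(2) = mex{0} = 1
g(3) = mex{0} = 1
g(4) = mex{1} = 0
g(5) = mex{1} = 0
g(6) = mex{0} = 1
g(7) = mex{0} = 1
g(8) = mex{0,1} = 2
g(9) = mex{1} = 0
g(10) = mex{1,2} = 0
g(11) = mex{0} = 1
So g(11) = 1.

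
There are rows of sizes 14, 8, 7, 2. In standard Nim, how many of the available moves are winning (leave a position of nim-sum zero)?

Compute the nim-sum pairwise:
14 ^ 8 = 6
6 ^ 7 = 1
1 ^ 2 = 3
The overall nim-sum is X = 3. A row of size p has a winning move iff p XOR X < p (reduce it to p XOR X).
  14: 14 XOR 3 = 13 < 14 — winning move (to 13).
  8: 8 XOR 3 = 11 ≥ 8 — no move.
  7: 7 XOR 3 = 4 < 7 — winning move (to 4).
  2: 2 XOR 3 = 1 < 2 — winning move (to 1).
That gives 3 winning moves.

3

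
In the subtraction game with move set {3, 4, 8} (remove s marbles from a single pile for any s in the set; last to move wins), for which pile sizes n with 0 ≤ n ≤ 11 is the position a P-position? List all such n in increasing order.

0, 1, 2, 7

Compute g(0), g(1), … for moves {3, 4, 8}:
k:     0  1  2  3  4  5  6  7  8  9 10 11
g(k):  0  0  0  1  1  1  2  0  2  3  1  3
The P-positions (g = 0) in 0..11 are 0, 1, 2, 7.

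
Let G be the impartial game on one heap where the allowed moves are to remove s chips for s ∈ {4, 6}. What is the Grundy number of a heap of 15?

Build the Grundy sequence with g(k) = mex{g(k−s) : s ∈ {4, 6}, s ≤ k}:
k:     0  1  2  3  4  5  6  7  8  9 10 11 12 13 14 15
g(k):  0  0  0  0  1  1  1  1  2  2  0  0  0  0  1  1
So g(15) = 1.

1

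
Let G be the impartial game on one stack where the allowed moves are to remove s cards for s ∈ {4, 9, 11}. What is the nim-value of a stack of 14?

Build the Grundy sequence with g(k) = mex{g(k−s) : s ∈ {4, 9, 11}, s ≤ k}:
g(0) = mex{} = 0
g(1) = mex{} = 0
g(2) = mex{} = 0
g(3) = mex{} = 0
g(4) = mex{0} = 1
g(5) = mex{0} = 1
g(6) = mex{0} = 1
g(7) = mex{0} = 1
g(8) = mex{1} = 0
g(9) = mex{0,1} = 2
g(10) = mex{0,1} = 2
g(11) = mex{0,1} = 2
g(12) = mex{0} = 1
g(13) = mex{0,1,2} = 3
g(14) = mex{0,1,2} = 3
So g(14) = 3.

3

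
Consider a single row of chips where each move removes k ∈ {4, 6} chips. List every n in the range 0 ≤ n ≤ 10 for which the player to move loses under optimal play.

0, 1, 2, 3, 10

Grundy values for subtraction set {4, 6}:
g(0) = mex{} = 0
g(1) = mex{} = 0
g(2) = mex{} = 0
g(3) = mex{} = 0
g(4) = mex{0} = 1
g(5) = mex{0} = 1
g(6) = mex{0} = 1
g(7) = mex{0} = 1
g(8) = mex{0,1} = 2
g(9) = mex{0,1} = 2
g(10) = mex{1} = 0
The P-positions (g = 0) in 0..10 are 0, 1, 2, 3, 10.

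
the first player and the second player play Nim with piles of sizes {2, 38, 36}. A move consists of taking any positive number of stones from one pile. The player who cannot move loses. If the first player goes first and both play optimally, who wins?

the second player wins

Compute the nim-sum pairwise:
2 XOR 38 = 36
36 XOR 36 = 0
The nim-sum is 0, so this is a P-position: the player to move is in a losing position under optimal play; the first player is about to move from it and so loses — the second player wins.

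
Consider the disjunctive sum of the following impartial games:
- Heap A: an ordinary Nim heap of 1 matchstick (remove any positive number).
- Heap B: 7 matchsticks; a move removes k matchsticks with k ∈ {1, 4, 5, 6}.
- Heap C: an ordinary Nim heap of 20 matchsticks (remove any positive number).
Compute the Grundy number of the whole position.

22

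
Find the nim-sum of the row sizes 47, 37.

Compute the nim-sum pairwise:
47 ^ 37 = 10

10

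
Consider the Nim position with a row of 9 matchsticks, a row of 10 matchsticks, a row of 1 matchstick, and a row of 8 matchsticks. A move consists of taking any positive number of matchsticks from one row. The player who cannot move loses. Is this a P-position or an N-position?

N-position

Nim-sum: 9 ⊕ 10 ⊕ 1 ⊕ 8 = 10.
The nim-sum is 10 ≠ 0, so this is an N-position: the player to move can win.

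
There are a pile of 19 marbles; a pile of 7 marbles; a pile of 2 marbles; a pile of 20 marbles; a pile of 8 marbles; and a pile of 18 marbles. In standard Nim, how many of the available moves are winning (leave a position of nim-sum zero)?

Bitwise XOR of the heap sizes:
  10011  (19)
  00111  (7)
  00010  (2)
  10100  (20)
  01000  (8)
  10010  (18)
  -----
  11000  (24)
The overall nim-sum is X = 24. A pile of size p has a winning move iff p XOR X < p (reduce it to p XOR X).
  19: 19 XOR 24 = 11 < 19 — winning move (to 11).
  7: 7 XOR 24 = 31 ≥ 7 — no move.
  2: 2 XOR 24 = 26 ≥ 2 — no move.
  20: 20 XOR 24 = 12 < 20 — winning move (to 12).
  8: 8 XOR 24 = 16 ≥ 8 — no move.
  18: 18 XOR 24 = 10 < 18 — winning move (to 10).
That gives 3 winning moves.

3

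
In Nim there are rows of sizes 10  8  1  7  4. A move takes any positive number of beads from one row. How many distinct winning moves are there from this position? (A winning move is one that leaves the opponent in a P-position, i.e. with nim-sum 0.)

0

Compute the nim-sum pairwise:
10 XOR 8 = 2
2 XOR 1 = 3
3 XOR 7 = 4
4 XOR 4 = 0
The nim-sum is already 0, so every move leaves a nonzero nim-sum — there are no winning moves.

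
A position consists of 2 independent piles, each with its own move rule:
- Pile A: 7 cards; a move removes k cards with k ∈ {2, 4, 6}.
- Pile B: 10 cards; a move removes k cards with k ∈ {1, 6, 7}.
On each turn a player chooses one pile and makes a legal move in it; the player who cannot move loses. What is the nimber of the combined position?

1

For pile A, compute g(0), g(1), … with moves {2, 4, 6}:
k:     0  1  2  3  4  5  6  7
g(k):  0  0  1  1  2  2  3  3
So g(7) = 3.
Build the Grundy sequence for pile B with g(k) = mex{g(k−s) : s ∈ {1, 6, 7}, s ≤ k}:
k:     0  1  2  3  4  5  6  7  8  9 10
g(k):  0  1  0  1  0  1  2  3  2  3  2
So g(10) = 2.
By the Sprague-Grundy theorem, the Grundy value of a sum of independent games is the XOR of the component values.
Combined value = 3 ⊕ 2 = 1.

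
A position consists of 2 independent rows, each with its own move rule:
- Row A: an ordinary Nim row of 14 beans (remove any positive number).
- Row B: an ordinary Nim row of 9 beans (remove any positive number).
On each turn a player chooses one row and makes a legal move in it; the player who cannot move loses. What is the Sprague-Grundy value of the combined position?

Row A is a plain Nim row of size 14, so its Grundy value is 14.
Row B is a plain Nim row of size 9, so its Grundy value is 9.
By the Sprague-Grundy theorem, the Grundy value of a sum of independent games is the XOR of the component values.
Combined value = 14 ⊕ 9 = 7.

7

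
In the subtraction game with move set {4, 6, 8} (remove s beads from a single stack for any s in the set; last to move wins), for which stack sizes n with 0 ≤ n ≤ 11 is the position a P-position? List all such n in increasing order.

Build the Grundy sequence with g(k) = mex{g(k−s) : s ∈ {4, 6, 8}, s ≤ k}:
k:     0  1  2  3  4  5  6  7  8  9 10 11
g(k):  0  0  0  0  1  1  1  1  2  2  2  2
The P-positions (g = 0) in 0..11 are 0, 1, 2, 3.

0, 1, 2, 3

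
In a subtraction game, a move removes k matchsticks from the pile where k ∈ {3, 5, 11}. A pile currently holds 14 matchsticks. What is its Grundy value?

2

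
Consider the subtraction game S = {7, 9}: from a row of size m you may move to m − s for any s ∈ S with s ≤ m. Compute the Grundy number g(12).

1

Grundy values for subtraction set {7, 9}:
k:     0  1  2  3  4  5  6  7  8  9 10 11 12
g(k):  0  0  0  0  0  0  0  1  1  1  1  1  1
So g(12) = 1.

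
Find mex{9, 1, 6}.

0

0 is not in the set, so the mex is 0.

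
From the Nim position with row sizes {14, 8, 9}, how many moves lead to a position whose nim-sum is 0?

Write each in binary and XOR column by column:
  1110  (14)
  1000  (8)
  1001  (9)
  ----
  1111  (15)
The overall nim-sum is X = 15. A row of size p has a winning move iff p XOR X < p (reduce it to p XOR X).
  14: 14 XOR 15 = 1 < 14 — winning move (to 1).
  8: 8 XOR 15 = 7 < 8 — winning move (to 7).
  9: 9 XOR 15 = 6 < 9 — winning move (to 6).
That gives 3 winning moves.

3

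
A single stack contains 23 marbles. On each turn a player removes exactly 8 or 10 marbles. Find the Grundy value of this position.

0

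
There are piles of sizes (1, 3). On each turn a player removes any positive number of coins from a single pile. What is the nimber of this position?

2

Nim-sum: 1 XOR 3 = 2.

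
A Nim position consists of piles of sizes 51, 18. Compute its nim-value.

Compute the nim-sum pairwise:
51 XOR 18 = 33

33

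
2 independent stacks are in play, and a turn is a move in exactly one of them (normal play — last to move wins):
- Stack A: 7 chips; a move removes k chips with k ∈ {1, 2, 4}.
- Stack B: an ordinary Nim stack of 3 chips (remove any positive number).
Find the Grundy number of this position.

Grundy values for stack A (subtraction set {1, 2, 4}):
g(0) = mex{} = 0
g(1) = mex{0} = 1
g(2) = mex{0,1} = 2
g(3) = mex{1,2} = 0
g(4) = mex{0,2} = 1
g(5) = mex{0,1} = 2
g(6) = mex{1,2} = 0
g(7) = mex{0,2} = 1
So g(7) = 1.
Stack B is a plain Nim stack of size 3, so its Grundy value is 3.
By the Sprague-Grundy theorem, the Grundy value of a sum of independent games is the XOR of the component values.
Combined value = 1 XOR 3 = 2.

2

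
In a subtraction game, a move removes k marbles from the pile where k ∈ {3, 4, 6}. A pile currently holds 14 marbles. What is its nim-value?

1

Compute g(0), g(1), … for moves {3, 4, 6}:
k:     0  1  2  3  4  5  6  7  8  9 10 11 12 13 14
g(k):  0  0  0  1  1  1  2  2  2  0  0  0  1  1  1
So g(14) = 1.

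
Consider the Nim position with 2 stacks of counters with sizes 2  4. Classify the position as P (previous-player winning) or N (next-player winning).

N-position

Bitwise XOR of the heap sizes:
  010  (2)
  100  (4)
  ---
  110  (6)
The nim-sum is 6 ≠ 0, so this is an N-position: the player to move can win.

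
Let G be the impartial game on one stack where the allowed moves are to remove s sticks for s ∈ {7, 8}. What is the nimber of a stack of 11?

Build the Grundy sequence with g(k) = mex{g(k−s) : s ∈ {7, 8}, s ≤ k}:
k:     0  1  2  3  4  5  6  7  8  9 10 11
g(k):  0  0  0  0  0  0  0  1  1  1  1  1
So g(11) = 1.

1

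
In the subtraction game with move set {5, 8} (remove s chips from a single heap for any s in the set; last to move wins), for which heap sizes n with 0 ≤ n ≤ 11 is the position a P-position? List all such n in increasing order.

0, 1, 2, 3, 4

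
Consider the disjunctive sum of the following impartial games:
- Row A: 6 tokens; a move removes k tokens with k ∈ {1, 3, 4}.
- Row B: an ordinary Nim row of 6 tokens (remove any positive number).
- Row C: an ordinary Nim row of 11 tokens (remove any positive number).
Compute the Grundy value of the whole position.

Build the Grundy sequence for row A with g(k) = mex{g(k−s) : s ∈ {1, 3, 4}, s ≤ k}:
k:     0  1  2  3  4  5  6
g(k):  0  1  0  1  2  3  2
So g(6) = 2.
Row B is a plain Nim row of size 6, so its Grundy value is 6.
Row C is a plain Nim row of size 11, so its Grundy value is 11.
By the Sprague-Grundy theorem, the Grundy value of a sum of independent games is the XOR of the component values.
Combined value = 2 XOR 6 XOR 11 = 15.

15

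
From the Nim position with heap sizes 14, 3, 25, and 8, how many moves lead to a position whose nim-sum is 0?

Bitwise XOR of the heap sizes:
  01110  (14)
  00011  (3)
  11001  (25)
  01000  (8)
  -----
  11100  (28)
The overall nim-sum is X = 28. A heap of size p has a winning move iff p XOR X < p (reduce it to p XOR X).
  14: 14 XOR 28 = 18 ≥ 14 — no move.
  3: 3 XOR 28 = 31 ≥ 3 — no move.
  25: 25 XOR 28 = 5 < 25 — winning move (to 5).
  8: 8 XOR 28 = 20 ≥ 8 — no move.
That gives 1 winning move.

1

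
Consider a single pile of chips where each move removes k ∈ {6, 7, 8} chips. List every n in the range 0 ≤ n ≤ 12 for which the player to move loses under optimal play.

0, 1, 2, 3, 4, 5

Compute g(0), g(1), … for moves {6, 7, 8}:
k:     0  1  2  3  4  5  6  7  8  9 10 11 12
g(k):  0  0  0  0  0  0  1  1  1  1  1  1  2
The P-positions (g = 0) in 0..12 are 0, 1, 2, 3, 4, 5.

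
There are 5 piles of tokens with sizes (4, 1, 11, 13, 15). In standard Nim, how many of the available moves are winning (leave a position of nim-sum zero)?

3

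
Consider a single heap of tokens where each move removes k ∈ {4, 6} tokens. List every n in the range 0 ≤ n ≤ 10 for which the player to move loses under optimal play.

0, 1, 2, 3, 10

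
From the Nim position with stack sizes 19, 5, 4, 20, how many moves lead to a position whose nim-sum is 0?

3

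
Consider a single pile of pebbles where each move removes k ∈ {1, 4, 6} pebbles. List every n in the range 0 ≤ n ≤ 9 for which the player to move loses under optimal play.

0, 2, 5, 7

Compute g(0), g(1), … for moves {1, 4, 6}:
k:     0  1  2  3  4  5  6  7  8  9
g(k):  0  1  0  1  2  0  1  0  1  2
The P-positions (g = 0) in 0..9 are 0, 2, 5, 7.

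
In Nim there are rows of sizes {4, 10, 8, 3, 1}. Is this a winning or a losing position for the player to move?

Winning position

Compute the nim-sum pairwise:
4 XOR 10 = 14
14 XOR 8 = 6
6 XOR 3 = 5
5 XOR 1 = 4
The nim-sum is 4 ≠ 0, so this is an N-position: the player to move can win.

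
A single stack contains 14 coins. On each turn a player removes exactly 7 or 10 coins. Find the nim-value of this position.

2

Grundy values for subtraction set {7, 10}:
g(0) = mex{} = 0
g(1) = mex{} = 0
g(2) = mex{} = 0
g(3) = mex{} = 0
g(4) = mex{} = 0
g(5) = mex{} = 0
g(6) = mex{} = 0
g(7) = mex{0} = 1
g(8) = mex{0} = 1
g(9) = mex{0} = 1
g(10) = mex{0} = 1
g(11) = mex{0} = 1
g(12) = mex{0} = 1
g(13) = mex{0} = 1
g(14) = mex{0,1} = 2
So g(14) = 2.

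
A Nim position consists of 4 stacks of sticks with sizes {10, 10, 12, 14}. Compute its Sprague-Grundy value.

2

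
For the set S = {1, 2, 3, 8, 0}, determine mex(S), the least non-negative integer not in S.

4

The values 0, 1, 2, 3 are all present; 4 is the first non-negative integer missing from the set.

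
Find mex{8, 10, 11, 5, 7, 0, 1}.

The values 0, 1 are all present; 2 is the first non-negative integer missing from the set.

2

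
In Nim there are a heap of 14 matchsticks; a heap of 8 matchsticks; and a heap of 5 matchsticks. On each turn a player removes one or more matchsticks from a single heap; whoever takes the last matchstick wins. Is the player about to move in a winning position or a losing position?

Winning position

Bitwise XOR of the heap sizes:
  1110  (14)
  1000  (8)
  0101  (5)
  ----
  0011  (3)
The nim-sum is 3 ≠ 0, so this is an N-position: the player to move can win.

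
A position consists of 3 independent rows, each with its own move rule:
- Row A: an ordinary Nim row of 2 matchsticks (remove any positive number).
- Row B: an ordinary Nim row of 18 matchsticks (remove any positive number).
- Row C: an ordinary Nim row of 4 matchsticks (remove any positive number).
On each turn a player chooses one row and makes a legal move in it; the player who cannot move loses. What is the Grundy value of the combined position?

Row A is a plain Nim row of size 2, so its Grundy value is 2.
Row B is a plain Nim row of size 18, so its Grundy value is 18.
Row C is a plain Nim row of size 4, so its Grundy value is 4.
By the Sprague-Grundy theorem, the Grundy value of a sum of independent games is the XOR of the component values.
Combined value = 2 XOR 18 XOR 4 = 20.

20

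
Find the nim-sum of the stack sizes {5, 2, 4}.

3

In binary:
  101  (5)
  010  (2)
  100  (4)
  ---
  011  (3)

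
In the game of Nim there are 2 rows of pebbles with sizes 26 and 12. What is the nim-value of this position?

22

In binary:
  11010  (26)
  01100  (12)
  -----
  10110  (22)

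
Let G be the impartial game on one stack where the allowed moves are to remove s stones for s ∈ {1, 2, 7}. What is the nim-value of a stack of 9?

Grundy values for subtraction set {1, 2, 7}:
g(0) = mex{} = 0
g(1) = mex{0} = 1
g(2) = mex{0,1} = 2
g(3) = mex{1,2} = 0
g(4) = mex{0,2} = 1
g(5) = mex{0,1} = 2
g(6) = mex{1,2} = 0
g(7) = mex{0,2} = 1
g(8) = mex{0,1} = 2
g(9) = mex{1,2} = 0
So g(9) = 0.

0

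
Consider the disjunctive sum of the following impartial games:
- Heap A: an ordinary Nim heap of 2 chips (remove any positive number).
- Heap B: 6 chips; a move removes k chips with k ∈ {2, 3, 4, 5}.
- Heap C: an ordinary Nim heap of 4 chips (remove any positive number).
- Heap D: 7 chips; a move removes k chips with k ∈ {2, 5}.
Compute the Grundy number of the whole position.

Heap A is a plain Nim heap of size 2, so its Grundy value is 2.
Grundy values for heap B (subtraction set {2, 3, 4, 5}):
g(0) = mex{} = 0
g(1) = mex{} = 0
g(2) = mex{0} = 1
g(3) = mex{0} = 1
g(4) = mex{0,1} = 2
g(5) = mex{0,1} = 2
g(6) = mex{0,1,2} = 3
So g(6) = 3.
Heap C is a plain Nim heap of size 4, so its Grundy value is 4.
Build the Grundy sequence for heap D with g(k) = mex{g(k−s) : s ∈ {2, 5}, s ≤ k}:
k:     0  1  2  3  4  5  6  7
g(k):  0  0  1  1  0  2  1  0
So g(7) = 0.
By the Sprague-Grundy theorem, the Grundy value of a sum of independent games is the XOR of the component values.
Combined value = 2 ⊕ 3 ⊕ 4 ⊕ 0 = 5.

5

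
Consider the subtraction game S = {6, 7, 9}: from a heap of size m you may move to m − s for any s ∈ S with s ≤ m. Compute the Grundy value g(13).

Compute g(0), g(1), … for moves {6, 7, 9}:
k:     0  1  2  3  4  5  6  7  8  9 10 11 12 13
g(k):  0  0  0  0  0  0  1  1  1  1  1  1  2  2
So g(13) = 2.

2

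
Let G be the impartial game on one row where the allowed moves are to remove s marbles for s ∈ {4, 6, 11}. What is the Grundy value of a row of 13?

3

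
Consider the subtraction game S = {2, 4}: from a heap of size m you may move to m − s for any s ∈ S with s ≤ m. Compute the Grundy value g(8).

1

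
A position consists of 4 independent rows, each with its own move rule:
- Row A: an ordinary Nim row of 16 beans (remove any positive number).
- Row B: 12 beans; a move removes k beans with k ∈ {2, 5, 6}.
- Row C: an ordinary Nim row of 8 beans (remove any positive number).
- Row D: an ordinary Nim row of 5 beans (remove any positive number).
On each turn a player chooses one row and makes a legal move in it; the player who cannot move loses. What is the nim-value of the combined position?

29

Row A is a plain Nim row of size 16, so its Grundy value is 16.
For row B, compute g(0), g(1), … with moves {2, 5, 6}:
g(0) = mex{} = 0
g(1) = mex{} = 0
g(2) = mex{0} = 1
g(3) = mex{0} = 1
g(4) = mex{1} = 0
g(5) = mex{0,1} = 2
g(6) = mex{0} = 1
g(7) = mex{0,1,2} = 3
g(8) = mex{1} = 0
g(9) = mex{0,1,3} = 2
g(10) = mex{0,2} = 1
g(11) = mex{1,2} = 0
g(12) = mex{1,3} = 0
So g(12) = 0.
Row C is a plain Nim row of size 8, so its Grundy value is 8.
Row D is a plain Nim row of size 5, so its Grundy value is 5.
The value of a disjunctive sum is the nim-sum of the parts.
Combined value = 16 ⊕ 0 ⊕ 8 ⊕ 5 = 29.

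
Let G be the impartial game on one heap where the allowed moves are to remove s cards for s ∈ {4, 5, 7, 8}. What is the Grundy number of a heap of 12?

Compute g(0), g(1), … for moves {4, 5, 7, 8}:
k:     0  1  2  3  4  5  6  7  8  9 10 11 12
g(k):  0  0  0  0  1  1  1  1  2  2  2  2  0
So g(12) = 0.

0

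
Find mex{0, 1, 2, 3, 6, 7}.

The values 0, 1, 2, 3 are all present; 4 is the first non-negative integer missing from the set.

4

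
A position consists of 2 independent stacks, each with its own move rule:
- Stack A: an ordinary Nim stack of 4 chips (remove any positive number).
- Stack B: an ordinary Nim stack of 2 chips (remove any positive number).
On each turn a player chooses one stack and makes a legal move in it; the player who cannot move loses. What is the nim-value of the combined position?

Stack A is a plain Nim stack of size 4, so its Grundy value is 4.
Stack B is a plain Nim stack of size 2, so its Grundy value is 2.
The value of a disjunctive sum is the nim-sum of the parts.
Combined value = 4 XOR 2 = 6.

6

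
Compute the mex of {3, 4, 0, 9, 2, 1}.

5

The values 0, 1, 2, 3, 4 are all present; 5 is the first non-negative integer missing from the set.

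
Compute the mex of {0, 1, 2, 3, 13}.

The values 0, 1, 2, 3 are all present; 4 is the first non-negative integer missing from the set.

4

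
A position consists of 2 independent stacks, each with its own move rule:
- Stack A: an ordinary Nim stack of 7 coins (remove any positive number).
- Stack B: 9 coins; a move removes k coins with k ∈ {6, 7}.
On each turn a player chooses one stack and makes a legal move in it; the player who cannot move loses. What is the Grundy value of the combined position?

Stack A is a plain Nim stack of size 7, so its Grundy value is 7.
For stack B, compute g(0), g(1), … with moves {6, 7}:
k:     0  1  2  3  4  5  6  7  8  9
g(k):  0  0  0  0  0  0  1  1  1  1
So g(9) = 1.
The value of a disjunctive sum is the nim-sum of the parts.
Combined value = 7 ⊕ 1 = 6.

6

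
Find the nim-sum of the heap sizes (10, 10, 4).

4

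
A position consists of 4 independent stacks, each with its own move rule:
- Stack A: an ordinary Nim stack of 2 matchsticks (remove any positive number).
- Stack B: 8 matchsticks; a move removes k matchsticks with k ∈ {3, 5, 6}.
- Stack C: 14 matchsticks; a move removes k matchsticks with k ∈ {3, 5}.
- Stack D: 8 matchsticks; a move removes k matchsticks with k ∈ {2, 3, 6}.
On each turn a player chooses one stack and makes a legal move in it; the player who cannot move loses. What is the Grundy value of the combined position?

Stack A is a plain Nim stack of size 2, so its Grundy value is 2.
For stack B, compute g(0), g(1), … with moves {3, 5, 6}:
k:     0  1  2  3  4  5  6  7  8
g(k):  0  0  0  1  1  1  2  2  2
So g(8) = 2.
Build the Grundy sequence for stack C with g(k) = mex{g(k−s) : s ∈ {3, 5}, s ≤ k}:
k:     0  1  2  3  4  5  6  7  8  9 10 11 12 13 14
g(k):  0  0  0  1  1  1  2  2  0  0  0  1  1  1  2
So g(14) = 2.
Build the Grundy sequence for stack D with g(k) = mex{g(k−s) : s ∈ {2, 3, 6}, s ≤ k}:
k:     0  1  2  3  4  5  6  7  8
g(k):  0  0  1  1  2  0  3  1  2
So g(8) = 2.
The value of a disjunctive sum is the nim-sum of the parts.
Combined value = 2 XOR 2 XOR 2 XOR 2 = 0.

0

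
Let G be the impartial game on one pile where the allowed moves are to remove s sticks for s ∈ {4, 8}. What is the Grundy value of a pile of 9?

2

Grundy values for subtraction set {4, 8}:
k:     0  1  2  3  4  5  6  7  8  9
g(k):  0  0  0  0  1  1  1  1  2  2
So g(9) = 2.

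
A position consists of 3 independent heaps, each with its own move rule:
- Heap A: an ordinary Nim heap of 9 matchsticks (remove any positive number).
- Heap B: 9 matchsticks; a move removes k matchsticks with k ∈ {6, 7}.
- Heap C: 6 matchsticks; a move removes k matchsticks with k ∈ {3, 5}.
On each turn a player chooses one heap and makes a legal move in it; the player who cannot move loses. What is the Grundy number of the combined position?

10

Heap A is a plain Nim heap of size 9, so its Grundy value is 9.
Grundy values for heap B (subtraction set {6, 7}):
g(0) = mex{} = 0
g(1) = mex{} = 0
g(2) = mex{} = 0
g(3) = mex{} = 0
g(4) = mex{} = 0
g(5) = mex{} = 0
g(6) = mex{0} = 1
g(7) = mex{0} = 1
g(8) = mex{0} = 1
g(9) = mex{0} = 1
So g(9) = 1.
Grundy values for heap C (subtraction set {3, 5}):
k:     0  1  2  3  4  5  6
g(k):  0  0  0  1  1  1  2
So g(6) = 2.
By the Sprague-Grundy theorem, the Grundy value of a sum of independent games is the XOR of the component values.
Combined value = 9 ⊕ 1 ⊕ 2 = 10.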